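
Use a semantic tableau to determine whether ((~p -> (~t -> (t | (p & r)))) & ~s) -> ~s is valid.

Valid

Assume the negation and expand:
Initial set: {~(((~p -> (~t -> (t | (p & r)))) & ~s) -> ~s)}.
~(((~p -> (~t -> (t | (p & r)))) & ~s) -> ~s): α-rule — add ((~p -> (~t -> (t | (p & r)))) & ~s), ~~s.
((~p -> (~t -> (t | (p & r)))) & ~s): α-rule — add (~p -> (~t -> (t | (p & r)))), ~s.
× closes — contains both s and ~s.
All 1 branch closes.
Every branch closed, so the negation is unsatisfiable and the formula is valid.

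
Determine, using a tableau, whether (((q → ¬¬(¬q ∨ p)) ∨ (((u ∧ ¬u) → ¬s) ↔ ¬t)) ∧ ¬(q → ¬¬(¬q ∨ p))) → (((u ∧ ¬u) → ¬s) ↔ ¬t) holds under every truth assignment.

Assume the negation and expand:
Initial set: {¬((((q → ¬¬(¬q ∨ p)) ∨ (((u ∧ ¬u) → ¬s) ↔ ¬t)) ∧ ¬(q → ¬¬(¬q ∨ p))) → (((u ∧ ¬u) → ¬s) ↔ ¬t))}.
¬((((q → ¬¬(¬q ∨ p)) ∨ (((u ∧ ¬u) → ¬s) ↔ ¬t)) ∧ ¬(q → ¬¬(¬q ∨ p))) → (((u ∧ ¬u) → ¬s) ↔ ¬t)): α-rule — add (((q → ¬¬(¬q ∨ p)) ∨ (((u ∧ ¬u) → ¬s) ↔ ¬t)) ∧ ¬(q → ¬¬(¬q ∨ p))), ¬(((u ∧ ¬u) → ¬s) ↔ ¬t).
(((q → ¬¬(¬q ∨ p)) ∨ (((u ∧ ¬u) → ¬s) ↔ ¬t)) ∧ ¬(q → ¬¬(¬q ∨ p))): α-rule — add ((q → ¬¬(¬q ∨ p)) ∨ (((u ∧ ¬u) → ¬s) ↔ ¬t)), ¬(q → ¬¬(¬q ∨ p)).
¬(q → ¬¬(¬q ∨ p)): α-rule — add q, ¬¬¬(¬q ∨ p).
¬¬¬(¬q ∨ p): drop double negation, giving ¬(¬q ∨ p).
¬(¬q ∨ p): α-rule — add ¬¬q, ¬p.
¬(((u ∧ ¬u) → ¬s) ↔ ¬t): β-rule — branch into ((u ∧ ¬u) → ¬s), ¬¬t  //  ¬((u ∧ ¬u) → ¬s), ¬t.
  branch 1 (add ((u ∧ ¬u) → ¬s), ¬¬t):
    ((q → ¬¬(¬q ∨ p)) ∨ (((u ∧ ¬u) → ¬s) ↔ ¬t)): β-rule — branch into (q → ¬¬(¬q ∨ p))  //  (((u ∧ ¬u) → ¬s) ↔ ¬t).
      branch 1.1 (add (q → ¬¬(¬q ∨ p))):
        ((u ∧ ¬u) → ¬s): β-rule — branch into ¬(u ∧ ¬u)  //  ¬s.
          branch 1.1.1 (add ¬(u ∧ ¬u)):
            (q → ¬¬(¬q ∨ p)): β-rule — branch into ¬q  //  ¬¬(¬q ∨ p).
              branch 1.1.1.1 (add ¬q):
                × closes — contains both q and ¬q.
              branch 1.1.1.2 (add ¬¬(¬q ∨ p)):
                ¬¬(¬q ∨ p): drop double negation, giving (¬q ∨ p).
                ¬(u ∧ ¬u): β-rule — branch into ¬u  //  ¬¬u.
                  branch 1.1.1.2.1 (add ¬u):
                    (¬q ∨ p): β-rule — branch into ¬q  //  p.
                      branch 1.1.1.2.1.1 (add ¬q):
                        × closes — contains both q and ¬q.
                      branch 1.1.1.2.1.2 (add p):
                        × closes — contains both p and ¬p.
                  branch 1.1.1.2.2 (add ¬¬u):
                    (¬q ∨ p): β-rule — branch into ¬q  //  p.
                      branch 1.1.1.2.2.1 (add ¬q):
                        × closes — contains both q and ¬q.
                      branch 1.1.1.2.2.2 (add p):
                        × closes — contains both p and ¬p.
          branch 1.1.2 (add ¬s):
            (q → ¬¬(¬q ∨ p)): β-rule — branch into ¬q  //  ¬¬(¬q ∨ p).
              branch 1.1.2.1 (add ¬q):
                × closes — contains both q and ¬q.
              branch 1.1.2.2 (add ¬¬(¬q ∨ p)):
                ¬¬(¬q ∨ p): drop double negation, giving (¬q ∨ p).
                (¬q ∨ p): β-rule — branch into ¬q  //  p.
                  branch 1.1.2.2.1 (add ¬q):
                    × closes — contains both q and ¬q.
                  branch 1.1.2.2.2 (add p):
                    × closes — contains both p and ¬p.
      branch 1.2 (add (((u ∧ ¬u) → ¬s) ↔ ¬t)):
        ((u ∧ ¬u) → ¬s): β-rule — branch into ¬(u ∧ ¬u)  //  ¬s.
          branch 1.2.1 (add ¬(u ∧ ¬u)):
            (((u ∧ ¬u) → ¬s) ↔ ¬t): β-rule — branch into ((u ∧ ¬u) → ¬s), ¬t  //  ¬((u ∧ ¬u) → ¬s), ¬¬t.
              branch 1.2.1.1 (add ((u ∧ ¬u) → ¬s), ¬t):
                × closes — contains both t and ¬t.
              branch 1.2.1.2 (add ¬((u ∧ ¬u) → ¬s), ¬¬t):
                ¬((u ∧ ¬u) → ¬s): α-rule — add (u ∧ ¬u), ¬¬s.
                (u ∧ ¬u): α-rule — add u, ¬u.
                × closes — contains both u and ¬u.
          branch 1.2.2 (add ¬s):
            (((u ∧ ¬u) → ¬s) ↔ ¬t): β-rule — branch into ((u ∧ ¬u) → ¬s), ¬t  //  ¬((u ∧ ¬u) → ¬s), ¬¬t.
              branch 1.2.2.1 (add ((u ∧ ¬u) → ¬s), ¬t):
                × closes — contains both t and ¬t.
              branch 1.2.2.2 (add ¬((u ∧ ¬u) → ¬s), ¬¬t):
                ¬((u ∧ ¬u) → ¬s): α-rule — add (u ∧ ¬u), ¬¬s.
                × closes — contains both s and ¬s.
  branch 2 (add ¬((u ∧ ¬u) → ¬s), ¬t):
    ¬((u ∧ ¬u) → ¬s): α-rule — add (u ∧ ¬u), ¬¬s.
    (u ∧ ¬u): α-rule — add u, ¬u.
    × closes — contains both u and ¬u.
All 13 branches close.
Every branch closed, so the negation is unsatisfiable and the formula is valid.

Valid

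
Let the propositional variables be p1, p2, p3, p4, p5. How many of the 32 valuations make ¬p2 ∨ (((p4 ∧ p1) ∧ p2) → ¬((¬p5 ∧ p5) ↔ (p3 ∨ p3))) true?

30

Initial set: {(¬p2 ∨ (((p4 ∧ p1) ∧ p2) → ¬((¬p5 ∧ p5) ↔ (p3 ∨ p3))))}.
(¬p2 ∨ (((p4 ∧ p1) ∧ p2) → ¬((¬p5 ∧ p5) ↔ (p3 ∨ p3)))): β-rule — branch into ¬p2  //  (((p4 ∧ p1) ∧ p2) → ¬((¬p5 ∧ p5) ↔ (p3 ∨ p3))).
  branch 1 (add ¬p2):
    ○ open, literals {p2=0}.
  branch 2 (add (((p4 ∧ p1) ∧ p2) → ¬((¬p5 ∧ p5) ↔ (p3 ∨ p3)))):
    (((p4 ∧ p1) ∧ p2) → ¬((¬p5 ∧ p5) ↔ (p3 ∨ p3))): β-rule — branch into ¬((p4 ∧ p1) ∧ p2)  //  ¬((¬p5 ∧ p5) ↔ (p3 ∨ p3)).
      branch 2.1 (add ¬((p4 ∧ p1) ∧ p2)):
        ¬((p4 ∧ p1) ∧ p2): β-rule — branch into ¬(p4 ∧ p1)  //  ¬p2.
          branch 2.1.1 (add ¬(p4 ∧ p1)):
            ¬(p4 ∧ p1): β-rule — branch into ¬p4  //  ¬p1.
              branch 2.1.1.1 (add ¬p4):
                ○ open, literals {p4=0}.
              branch 2.1.1.2 (add ¬p1):
                ○ open, literals {p1=0}.
          branch 2.1.2 (add ¬p2):
            ○ open, literals {p2=0}.
      branch 2.2 (add ¬((¬p5 ∧ p5) ↔ (p3 ∨ p3))):
        ¬((¬p5 ∧ p5) ↔ (p3 ∨ p3)): β-rule — branch into (¬p5 ∧ p5), ¬(p3 ∨ p3)  //  ¬(¬p5 ∧ p5), (p3 ∨ p3).
          branch 2.2.1 (add (¬p5 ∧ p5), ¬(p3 ∨ p3)):
            (¬p5 ∧ p5): α-rule — add ¬p5, p5.
            × closes — contains both p5 and ¬p5.
          branch 2.2.2 (add ¬(¬p5 ∧ p5), (p3 ∨ p3)):
            ¬(¬p5 ∧ p5): β-rule — branch into ¬¬p5  //  ¬p5.
              branch 2.2.2.1 (add ¬¬p5):
                (p3 ∨ p3): β-rule — branch into p3  //  p3.
                  branch 2.2.2.1.1 (add p3):
                    ○ open, literals {p3=1, p5=1}.
                  branch 2.2.2.1.2 (add p3):
                    ○ open, literals {p3=1, p5=1}.
              branch 2.2.2.2 (add ¬p5):
                (p3 ∨ p3): β-rule — branch into p3  //  p3.
                  branch 2.2.2.2.1 (add p3):
                    ○ open, literals {p3=1, p5=0}.
                  branch 2.2.2.2.2 (add p3):
                    ○ open, literals {p3=1, p5=0}.
1 branch closed, 8 open.
Each open branch fixes some atoms; the unmentioned ones are free. Counting distinct full assignments: branch {p2=0} (p1, p3, p4, p5) contributes 16 new; branch {p4=0} (p1, p2, p3, p5) contributes 8 new; branch {p1=0} (p2, p3, p4, p5) contributes 4 new; branch {p2=0} (p1, p3, p4, p5) contributes 0 new; branch {p3=1, p5=1} (p1, p2, p4) contributes 1 new; branch {p3=1, p5=1} (p1, p2, p4) contributes 0 new; branch {p3=1, p5=0} (p1, p2, p4) contributes 1 new; branch {p3=1, p5=0} (p1, p2, p4) contributes 0 new. Total: 30.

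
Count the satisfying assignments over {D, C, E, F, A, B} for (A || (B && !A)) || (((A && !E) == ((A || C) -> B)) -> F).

60

Initial set: {T ((A || (B && !A)) || (((A && !E) == ((A || C) -> B)) -> F))}.
T ((A || (B && !A)) || (((A && !E) == ((A || C) -> B)) -> F)): β-rule — branch into T (A || (B && !A))  //  T (((A && !E) == ((A || C) -> B)) -> F).
  branch 1 (add T (A || (B && !A))):
    T (A || (B && !A)): β-rule — branch into T A  //  T (B && !A).
      branch 1.1 (add T A):
        ○ open, literals {A=T}.
      branch 1.2 (add T (B && !A)):
        T (B && !A): α-rule — add T B, T !A.
        ○ open, literals {A=F, B=T}.
  branch 2 (add T (((A && !E) == ((A || C) -> B)) -> F)):
    T (((A && !E) == ((A || C) -> B)) -> F): β-rule — branch into F ((A && !E) == ((A || C) -> B))  //  T F.
      branch 2.1 (add F ((A && !E) == ((A || C) -> B))):
        F ((A && !E) == ((A || C) -> B)): β-rule — branch into T (A && !E), F ((A || C) -> B)  //  F (A && !E), T ((A || C) -> B).
          branch 2.1.1 (add T (A && !E), F ((A || C) -> B)):
            T (A && !E): α-rule — add T A, T !E.
            F ((A || C) -> B): α-rule — add T (A || C), F B.
            T (A || C): β-rule — branch into T A  //  T C.
              branch 2.1.1.1 (add T A):
                ○ open, literals {A=T, B=F, E=F}.
              branch 2.1.1.2 (add T C):
                ○ open, literals {A=T, B=F, C=T, E=F}.
          branch 2.1.2 (add F (A && !E), T ((A || C) -> B)):
            F (A && !E): β-rule — branch into F A  //  F !E.
              branch 2.1.2.1 (add F A):
                T ((A || C) -> B): β-rule — branch into F (A || C)  //  T B.
                  branch 2.1.2.1.1 (add F (A || C)):
                    F (A || C): α-rule — add F A, F C.
                    ○ open, literals {A=F, C=F}.
                  branch 2.1.2.1.2 (add T B):
                    ○ open, literals {A=F, B=T}.
              branch 2.1.2.2 (add F !E):
                T ((A || C) -> B): β-rule — branch into F (A || C)  //  T B.
                  branch 2.1.2.2.1 (add F (A || C)):
                    F (A || C): α-rule — add F A, F C.
                    ○ open, literals {A=F, C=F, E=T}.
                  branch 2.1.2.2.2 (add T B):
                    ○ open, literals {B=T, E=T}.
      branch 2.2 (add T F):
        ○ open, literals {F=T}.
0 branches closed, 9 open.
Each open branch fixes some atoms; the unmentioned ones are free. Counting distinct full assignments: branch {A=T} (D, C, E, F, B) contributes 32 new; branch {A=F, B=T} (D, C, E, F) contributes 16 new; branch {A=T, B=F, E=F} (D, C, F) contributes 0 new; branch {A=T, B=F, C=T, E=F} (D, F) contributes 0 new; branch {A=F, C=F} (D, E, F, B) contributes 8 new; branch {A=F, B=T} (D, C, E, F) contributes 0 new; branch {A=F, C=F, E=T} (D, F, B) contributes 0 new; branch {B=T, E=T} (D, C, F, A) contributes 0 new; branch {F=T} (D, C, E, A, B) contributes 4 new. Total: 60.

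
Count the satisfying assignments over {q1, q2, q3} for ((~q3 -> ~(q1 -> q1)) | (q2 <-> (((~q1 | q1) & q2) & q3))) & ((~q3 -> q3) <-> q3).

Initial set: {(((~q3 -> ~(q1 -> q1)) | (q2 <-> (((~q1 | q1) & q2) & q3))) & ((~q3 -> q3) <-> q3))}.
(((~q3 -> ~(q1 -> q1)) | (q2 <-> (((~q1 | q1) & q2) & q3))) & ((~q3 -> q3) <-> q3)): α-rule — add ((~q3 -> ~(q1 -> q1)) | (q2 <-> (((~q1 | q1) & q2) & q3))), ((~q3 -> q3) <-> q3).
((~q3 -> ~(q1 -> q1)) | (q2 <-> (((~q1 | q1) & q2) & q3))): β-rule — branch into (~q3 -> ~(q1 -> q1))  //  (q2 <-> (((~q1 | q1) & q2) & q3)).
  branch 1 (add (~q3 -> ~(q1 -> q1))):
    ((~q3 -> q3) <-> q3): β-rule — branch into (~q3 -> q3), q3  //  ~(~q3 -> q3), ~q3.
      branch 1.1 (add (~q3 -> q3), q3):
        (~q3 -> ~(q1 -> q1)): β-rule — branch into ~~q3  //  ~(q1 -> q1).
          branch 1.1.1 (add ~~q3):
            (~q3 -> q3): β-rule — branch into ~~q3  //  q3.
              branch 1.1.1.1 (add ~~q3):
                ○ open, literals {q3=true}.
              branch 1.1.1.2 (add q3):
                ○ open, literals {q3=true}.
          branch 1.1.2 (add ~(q1 -> q1)):
            ~(q1 -> q1): α-rule — add q1, ~q1.
            × closes — contains both q1 and ~q1.
      branch 1.2 (add ~(~q3 -> q3), ~q3):
        ~(~q3 -> q3): α-rule — add ~q3, ~q3.
        (~q3 -> ~(q1 -> q1)): β-rule — branch into ~~q3  //  ~(q1 -> q1).
          branch 1.2.1 (add ~~q3):
            × closes — contains both q3 and ~q3.
          branch 1.2.2 (add ~(q1 -> q1)):
            ~(q1 -> q1): α-rule — add q1, ~q1.
            × closes — contains both q1 and ~q1.
  branch 2 (add (q2 <-> (((~q1 | q1) & q2) & q3))):
    ((~q3 -> q3) <-> q3): β-rule — branch into (~q3 -> q3), q3  //  ~(~q3 -> q3), ~q3.
      branch 2.1 (add (~q3 -> q3), q3):
        (q2 <-> (((~q1 | q1) & q2) & q3)): β-rule — branch into q2, (((~q1 | q1) & q2) & q3)  //  ~q2, ~(((~q1 | q1) & q2) & q3).
          branch 2.1.1 (add q2, (((~q1 | q1) & q2) & q3)):
            (((~q1 | q1) & q2) & q3): α-rule — add ((~q1 | q1) & q2), q3.
            ((~q1 | q1) & q2): α-rule — add (~q1 | q1), q2.
            (~q3 -> q3): β-rule — branch into ~~q3  //  q3.
              branch 2.1.1.1 (add ~~q3):
                (~q1 | q1): β-rule — branch into ~q1  //  q1.
                  branch 2.1.1.1.1 (add ~q1):
                    ○ open, literals {q1=false, q2=true, q3=true}.
                  branch 2.1.1.1.2 (add q1):
                    ○ open, literals {q1=true, q2=true, q3=true}.
              branch 2.1.1.2 (add q3):
                (~q1 | q1): β-rule — branch into ~q1  //  q1.
                  branch 2.1.1.2.1 (add ~q1):
                    ○ open, literals {q1=false, q2=true, q3=true}.
                  branch 2.1.1.2.2 (add q1):
                    ○ open, literals {q1=true, q2=true, q3=true}.
          branch 2.1.2 (add ~q2, ~(((~q1 | q1) & q2) & q3)):
            (~q3 -> q3): β-rule — branch into ~~q3  //  q3.
              branch 2.1.2.1 (add ~~q3):
                ~(((~q1 | q1) & q2) & q3): β-rule — branch into ~((~q1 | q1) & q2)  //  ~q3.
                  branch 2.1.2.1.1 (add ~((~q1 | q1) & q2)):
                    ~((~q1 | q1) & q2): β-rule — branch into ~(~q1 | q1)  //  ~q2.
                      branch 2.1.2.1.1.1 (add ~(~q1 | q1)):
                        ~(~q1 | q1): α-rule — add ~~q1, ~q1.
                        × closes — contains both q1 and ~q1.
                      branch 2.1.2.1.1.2 (add ~q2):
                        ○ open, literals {q2=false, q3=true}.
                  branch 2.1.2.1.2 (add ~q3):
                    × closes — contains both q3 and ~q3.
              branch 2.1.2.2 (add q3):
                ~(((~q1 | q1) & q2) & q3): β-rule — branch into ~((~q1 | q1) & q2)  //  ~q3.
                  branch 2.1.2.2.1 (add ~((~q1 | q1) & q2)):
                    ~((~q1 | q1) & q2): β-rule — branch into ~(~q1 | q1)  //  ~q2.
                      branch 2.1.2.2.1.1 (add ~(~q1 | q1)):
                        ~(~q1 | q1): α-rule — add ~~q1, ~q1.
                        × closes — contains both q1 and ~q1.
                      branch 2.1.2.2.1.2 (add ~q2):
                        ○ open, literals {q2=false, q3=true}.
                  branch 2.1.2.2.2 (add ~q3):
                    × closes — contains both q3 and ~q3.
      branch 2.2 (add ~(~q3 -> q3), ~q3):
        ~(~q3 -> q3): α-rule — add ~q3, ~q3.
        (q2 <-> (((~q1 | q1) & q2) & q3)): β-rule — branch into q2, (((~q1 | q1) & q2) & q3)  //  ~q2, ~(((~q1 | q1) & q2) & q3).
          branch 2.2.1 (add q2, (((~q1 | q1) & q2) & q3)):
            (((~q1 | q1) & q2) & q3): α-rule — add ((~q1 | q1) & q2), q3.
            × closes — contains both q3 and ~q3.
          branch 2.2.2 (add ~q2, ~(((~q1 | q1) & q2) & q3)):
            ~(((~q1 | q1) & q2) & q3): β-rule — branch into ~((~q1 | q1) & q2)  //  ~q3.
              branch 2.2.2.1 (add ~((~q1 | q1) & q2)):
                ~((~q1 | q1) & q2): β-rule — branch into ~(~q1 | q1)  //  ~q2.
                  branch 2.2.2.1.1 (add ~(~q1 | q1)):
                    ~(~q1 | q1): α-rule — add ~~q1, ~q1.
                    × closes — contains both q1 and ~q1.
                  branch 2.2.2.1.2 (add ~q2):
                    ○ open, literals {q2=false, q3=false}.
              branch 2.2.2.2 (add ~q3):
                ○ open, literals {q2=false, q3=false}.
9 branches closed, 10 open.
Each open branch fixes some atoms; the unmentioned ones are free. Counting distinct full assignments: branch {q3=true} (q1, q2) contributes 4 new; branch {q3=true} (q1, q2) contributes 0 new; branch {q1=false, q2=true, q3=true} (none free) contributes 0 new; branch {q1=true, q2=true, q3=true} (none free) contributes 0 new; branch {q1=false, q2=true, q3=true} (none free) contributes 0 new; branch {q1=true, q2=true, q3=true} (none free) contributes 0 new; branch {q2=false, q3=true} (q1) contributes 0 new; branch {q2=false, q3=true} (q1) contributes 0 new; branch {q2=false, q3=false} (q1) contributes 2 new; branch {q2=false, q3=false} (q1) contributes 0 new. Total: 6.

6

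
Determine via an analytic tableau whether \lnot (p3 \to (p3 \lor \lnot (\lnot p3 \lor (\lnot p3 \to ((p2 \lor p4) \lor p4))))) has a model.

Unsatisfiable

Initial set: {\lnot (p3 \to (p3 \lor \lnot (\lnot p3 \lor (\lnot p3 \to ((p2 \lor p4) \lor p4)))))}.
\lnot (p3 \to (p3 \lor \lnot (\lnot p3 \lor (\lnot p3 \to ((p2 \lor p4) \lor p4))))): α-rule — add p3, \lnot (p3 \lor \lnot (\lnot p3 \lor (\lnot p3 \to ((p2 \lor p4) \lor p4)))).
\lnot (p3 \lor \lnot (\lnot p3 \lor (\lnot p3 \to ((p2 \lor p4) \lor p4)))): α-rule — add \lnot p3, \lnot \lnot (\lnot p3 \lor (\lnot p3 \to ((p2 \lor p4) \lor p4))).
× closes — contains both p3 and \lnot p3.
All 1 branch closes.
Every branch closed; the formula is unsatisfiable.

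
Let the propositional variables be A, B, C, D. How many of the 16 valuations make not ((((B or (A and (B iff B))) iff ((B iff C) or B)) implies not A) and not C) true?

12

Initial set: {not ((((B or (A and (B iff B))) iff ((B iff C) or B)) implies not A) and not C)}.
not ((((B or (A and (B iff B))) iff ((B iff C) or B)) implies not A) and not C): β-rule — branch into not (((B or (A and (B iff B))) iff ((B iff C) or B)) implies not A)  //  not not C.
  branch 1 (add not (((B or (A and (B iff B))) iff ((B iff C) or B)) implies not A)):
    not (((B or (A and (B iff B))) iff ((B iff C) or B)) implies not A): α-rule — add ((B or (A and (B iff B))) iff ((B iff C) or B)), not not A.
    ((B or (A and (B iff B))) iff ((B iff C) or B)): β-rule — branch into (B or (A and (B iff B))), ((B iff C) or B)  //  not (B or (A and (B iff B))), not ((B iff C) or B).
      branch 1.1 (add (B or (A and (B iff B))), ((B iff C) or B)):
        (B or (A and (B iff B))): β-rule — branch into B  //  (A and (B iff B)).
          branch 1.1.1 (add B):
            ((B iff C) or B): β-rule — branch into (B iff C)  //  B.
              branch 1.1.1.1 (add (B iff C)):
                (B iff C): β-rule — branch into B, C  //  not B, not C.
                  branch 1.1.1.1.1 (add B, C):
                    ○ open, literals {A=true, B=true, C=true}.
                  branch 1.1.1.1.2 (add not B, not C):
                    × closes — contains both B and not B.
              branch 1.1.1.2 (add B):
                ○ open, literals {A=true, B=true}.
          branch 1.1.2 (add (A and (B iff B))):
            (A and (B iff B)): α-rule — add A, (B iff B).
            ((B iff C) or B): β-rule — branch into (B iff C)  //  B.
              branch 1.1.2.1 (add (B iff C)):
                (B iff B): β-rule — branch into B, B  //  not B, not B.
                  branch 1.1.2.1.1 (add B, B):
                    (B iff C): β-rule — branch into B, C  //  not B, not C.
                      branch 1.1.2.1.1.1 (add B, C):
                        ○ open, literals {A=true, B=true, C=true}.
                      branch 1.1.2.1.1.2 (add not B, not C):
                        × closes — contains both B and not B.
                  branch 1.1.2.1.2 (add not B, not B):
                    (B iff C): β-rule — branch into B, C  //  not B, not C.
                      branch 1.1.2.1.2.1 (add B, C):
                        × closes — contains both B and not B.
                      branch 1.1.2.1.2.2 (add not B, not C):
                        ○ open, literals {A=true, B=false, C=false}.
              branch 1.1.2.2 (add B):
                (B iff B): β-rule — branch into B, B  //  not B, not B.
                  branch 1.1.2.2.1 (add B, B):
                    ○ open, literals {A=true, B=true}.
                  branch 1.1.2.2.2 (add not B, not B):
                    × closes — contains both B and not B.
      branch 1.2 (add not (B or (A and (B iff B))), not ((B iff C) or B)):
        not (B or (A and (B iff B))): α-rule — add not B, not (A and (B iff B)).
        not ((B iff C) or B): α-rule — add not (B iff C), not B.
        not (A and (B iff B)): β-rule — branch into not A  //  not (B iff B).
          branch 1.2.1 (add not A):
            × closes — contains both A and not A.
          branch 1.2.2 (add not (B iff B)):
            not (B iff C): β-rule — branch into B, not C  //  not B, C.
              branch 1.2.2.1 (add B, not C):
                × closes — contains both B and not B.
              branch 1.2.2.2 (add not B, C):
                not (B iff B): β-rule — branch into B, not B  //  not B, B.
                  branch 1.2.2.2.1 (add B, not B):
                    × closes — contains both B and not B.
                  branch 1.2.2.2.2 (add not B, B):
                    × closes — contains both B and not B.
  branch 2 (add not not C):
    ○ open, literals {C=true}.
8 branches closed, 6 open.
Each open branch fixes some atoms; the unmentioned ones are free. Counting distinct full assignments: branch {A=true, B=true, C=true} (D) contributes 2 new; branch {A=true, B=true} (C, D) contributes 2 new; branch {A=true, B=true, C=true} (D) contributes 0 new; branch {A=true, B=false, C=false} (D) contributes 2 new; branch {A=true, B=true} (C, D) contributes 0 new; branch {C=true} (A, B, D) contributes 6 new. Total: 12.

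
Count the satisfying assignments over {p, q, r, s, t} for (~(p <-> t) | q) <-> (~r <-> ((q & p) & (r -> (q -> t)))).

18

Initial set: {((~(p <-> t) | q) <-> (~r <-> ((q & p) & (r -> (q -> t)))))}.
((~(p <-> t) | q) <-> (~r <-> ((q & p) & (r -> (q -> t))))): β-rule — branch into (~(p <-> t) | q), (~r <-> ((q & p) & (r -> (q -> t))))  //  ~(~(p <-> t) | q), ~(~r <-> ((q & p) & (r -> (q -> t)))).
  branch 1 (add (~(p <-> t) | q), (~r <-> ((q & p) & (r -> (q -> t))))):
    (~(p <-> t) | q): β-rule — branch into ~(p <-> t)  //  q.
      branch 1.1 (add ~(p <-> t)):
        (~r <-> ((q & p) & (r -> (q -> t)))): β-rule — branch into ~r, ((q & p) & (r -> (q -> t)))  //  ~~r, ~((q & p) & (r -> (q -> t))).
          branch 1.1.1 (add ~r, ((q & p) & (r -> (q -> t)))):
            ((q & p) & (r -> (q -> t))): α-rule — add (q & p), (r -> (q -> t)).
            (q & p): α-rule — add q, p.
            ~(p <-> t): β-rule — branch into p, ~t  //  ~p, t.
              branch 1.1.1.1 (add p, ~t):
                (r -> (q -> t)): β-rule — branch into ~r  //  (q -> t).
                  branch 1.1.1.1.1 (add ~r):
                    ○ open, literals {p=true, q=true, r=false, t=false}.
                  branch 1.1.1.1.2 (add (q -> t)):
                    (q -> t): β-rule — branch into ~q  //  t.
                      branch 1.1.1.1.2.1 (add ~q):
                        × closes — contains both q and ~q.
                      branch 1.1.1.1.2.2 (add t):
                        × closes — contains both t and ~t.
              branch 1.1.1.2 (add ~p, t):
                × closes — contains both p and ~p.
          branch 1.1.2 (add ~~r, ~((q & p) & (r -> (q -> t)))):
            ~(p <-> t): β-rule — branch into p, ~t  //  ~p, t.
              branch 1.1.2.1 (add p, ~t):
                ~((q & p) & (r -> (q -> t))): β-rule — branch into ~(q & p)  //  ~(r -> (q -> t)).
                  branch 1.1.2.1.1 (add ~(q & p)):
                    ~(q & p): β-rule — branch into ~q  //  ~p.
                      branch 1.1.2.1.1.1 (add ~q):
                        ○ open, literals {p=true, q=false, r=true, t=false}.
                      branch 1.1.2.1.1.2 (add ~p):
                        × closes — contains both p and ~p.
                  branch 1.1.2.1.2 (add ~(r -> (q -> t))):
                    ~(r -> (q -> t)): α-rule — add r, ~(q -> t).
                    ~(q -> t): α-rule — add q, ~t.
                    ○ open, literals {p=true, q=true, r=true, t=false}.
              branch 1.1.2.2 (add ~p, t):
                ~((q & p) & (r -> (q -> t))): β-rule — branch into ~(q & p)  //  ~(r -> (q -> t)).
                  branch 1.1.2.2.1 (add ~(q & p)):
                    ~(q & p): β-rule — branch into ~q  //  ~p.
                      branch 1.1.2.2.1.1 (add ~q):
                        ○ open, literals {p=false, q=false, r=true, t=true}.
                      branch 1.1.2.2.1.2 (add ~p):
                        ○ open, literals {p=false, r=true, t=true}.
                  branch 1.1.2.2.2 (add ~(r -> (q -> t))):
                    ~(r -> (q -> t)): α-rule — add r, ~(q -> t).
                    ~(q -> t): α-rule — add q, ~t.
                    × closes — contains both t and ~t.
      branch 1.2 (add q):
        (~r <-> ((q & p) & (r -> (q -> t)))): β-rule — branch into ~r, ((q & p) & (r -> (q -> t)))  //  ~~r, ~((q & p) & (r -> (q -> t))).
          branch 1.2.1 (add ~r, ((q & p) & (r -> (q -> t)))):
            ((q & p) & (r -> (q -> t))): α-rule — add (q & p), (r -> (q -> t)).
            (q & p): α-rule — add q, p.
            (r -> (q -> t)): β-rule — branch into ~r  //  (q -> t).
              branch 1.2.1.1 (add ~r):
                ○ open, literals {p=true, q=true, r=false}.
              branch 1.2.1.2 (add (q -> t)):
                (q -> t): β-rule — branch into ~q  //  t.
                  branch 1.2.1.2.1 (add ~q):
                    × closes — contains both q and ~q.
                  branch 1.2.1.2.2 (add t):
                    ○ open, literals {p=true, q=true, r=false, t=true}.
          branch 1.2.2 (add ~~r, ~((q & p) & (r -> (q -> t)))):
            ~((q & p) & (r -> (q -> t))): β-rule — branch into ~(q & p)  //  ~(r -> (q -> t)).
              branch 1.2.2.1 (add ~(q & p)):
                ~(q & p): β-rule — branch into ~q  //  ~p.
                  branch 1.2.2.1.1 (add ~q):
                    × closes — contains both q and ~q.
                  branch 1.2.2.1.2 (add ~p):
                    ○ open, literals {p=false, q=true, r=true}.
              branch 1.2.2.2 (add ~(r -> (q -> t))):
                ~(r -> (q -> t)): α-rule — add r, ~(q -> t).
                ~(q -> t): α-rule — add q, ~t.
                ○ open, literals {q=true, r=true, t=false}.
  branch 2 (add ~(~(p <-> t) | q), ~(~r <-> ((q & p) & (r -> (q -> t))))):
    ~(~(p <-> t) | q): α-rule — add ~~(p <-> t), ~q.
    ~(~r <-> ((q & p) & (r -> (q -> t)))): β-rule — branch into ~r, ~((q & p) & (r -> (q -> t)))  //  ~~r, ((q & p) & (r -> (q -> t))).
      branch 2.1 (add ~r, ~((q & p) & (r -> (q -> t)))):
        ~~(p <-> t): β-rule — branch into p, t  //  ~p, ~t.
          branch 2.1.1 (add p, t):
            ~((q & p) & (r -> (q -> t))): β-rule — branch into ~(q & p)  //  ~(r -> (q -> t)).
              branch 2.1.1.1 (add ~(q & p)):
                ~(q & p): β-rule — branch into ~q  //  ~p.
                  branch 2.1.1.1.1 (add ~q):
                    ○ open, literals {p=true, q=false, r=false, t=true}.
                  branch 2.1.1.1.2 (add ~p):
                    × closes — contains both p and ~p.
              branch 2.1.1.2 (add ~(r -> (q -> t))):
                ~(r -> (q -> t)): α-rule — add r, ~(q -> t).
                × closes — contains both r and ~r.
          branch 2.1.2 (add ~p, ~t):
            ~((q & p) & (r -> (q -> t))): β-rule — branch into ~(q & p)  //  ~(r -> (q -> t)).
              branch 2.1.2.1 (add ~(q & p)):
                ~(q & p): β-rule — branch into ~q  //  ~p.
                  branch 2.1.2.1.1 (add ~q):
                    ○ open, literals {p=false, q=false, r=false, t=false}.
                  branch 2.1.2.1.2 (add ~p):
                    ○ open, literals {p=false, q=false, r=false, t=false}.
              branch 2.1.2.2 (add ~(r -> (q -> t))):
                ~(r -> (q -> t)): α-rule — add r, ~(q -> t).
                × closes — contains both r and ~r.
      branch 2.2 (add ~~r, ((q & p) & (r -> (q -> t)))):
        ((q & p) & (r -> (q -> t))): α-rule — add (q & p), (r -> (q -> t)).
        (q & p): α-rule — add q, p.
        × closes — contains both q and ~q.
11 branches closed, 12 open.
Each open branch fixes some atoms; the unmentioned ones are free. Counting distinct full assignments: branch {p=true, q=true, r=false, t=false} (s) contributes 2 new; branch {p=true, q=false, r=true, t=false} (s) contributes 2 new; branch {p=true, q=true, r=true, t=false} (s) contributes 2 new; branch {p=false, q=false, r=true, t=true} (s) contributes 2 new; branch {p=false, r=true, t=true} (q, s) contributes 2 new; branch {p=true, q=true, r=false} (s, t) contributes 2 new; branch {p=true, q=true, r=false, t=true} (s) contributes 0 new; branch {p=false, q=true, r=true} (s, t) contributes 2 new; branch {q=true, r=true, t=false} (p, s) contributes 0 new; branch {p=true, q=false, r=false, t=true} (s) contributes 2 new; branch {p=false, q=false, r=false, t=false} (s) contributes 2 new; branch {p=false, q=false, r=false, t=false} (s) contributes 0 new. Total: 18.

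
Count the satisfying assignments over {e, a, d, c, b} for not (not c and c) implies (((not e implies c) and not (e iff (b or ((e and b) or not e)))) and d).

8

Initial set: {T (not (not c and c) implies (((not e implies c) and not (e iff (b or ((e and b) or not e)))) and d))}.
T (not (not c and c) implies (((not e implies c) and not (e iff (b or ((e and b) or not e)))) and d)): β-rule — branch into F not (not c and c)  //  T (((not e implies c) and not (e iff (b or ((e and b) or not e)))) and d).
  branch 1 (add F not (not c and c)):
    F not (not c and c): α-rule — add T not c, T c.
    × closes — contains both c and not c.
  branch 2 (add T (((not e implies c) and not (e iff (b or ((e and b) or not e)))) and d)):
    T (((not e implies c) and not (e iff (b or ((e and b) or not e)))) and d): α-rule — add T ((not e implies c) and not (e iff (b or ((e and b) or not e)))), T d.
    T ((not e implies c) and not (e iff (b or ((e and b) or not e)))): α-rule — add T (not e implies c), T not (e iff (b or ((e and b) or not e))).
    T (not e implies c): β-rule — branch into F not e  //  T c.
      branch 2.1 (add F not e):
        T not (e iff (b or ((e and b) or not e))): β-rule — branch into T e, F (b or ((e and b) or not e))  //  F e, T (b or ((e and b) or not e)).
          branch 2.1.1 (add T e, F (b or ((e and b) or not e))):
            F (b or ((e and b) or not e)): α-rule — add F b, F ((e and b) or not e).
            F ((e and b) or not e): α-rule — add F (e and b), F not e.
            F (e and b): β-rule — branch into F e  //  F b.
              branch 2.1.1.1 (add F e):
                × closes — contains both e and not e.
              branch 2.1.1.2 (add F b):
                ○ open, literals {b=0, d=1, e=1}.
          branch 2.1.2 (add F e, T (b or ((e and b) or not e))):
            × closes — contains both e and not e.
      branch 2.2 (add T c):
        T not (e iff (b or ((e and b) or not e))): β-rule — branch into T e, F (b or ((e and b) or not e))  //  F e, T (b or ((e and b) or not e)).
          branch 2.2.1 (add T e, F (b or ((e and b) or not e))):
            F (b or ((e and b) or not e)): α-rule — add F b, F ((e and b) or not e).
            F ((e and b) or not e): α-rule — add F (e and b), F not e.
            F (e and b): β-rule — branch into F e  //  F b.
              branch 2.2.1.1 (add F e):
                × closes — contains both e and not e.
              branch 2.2.1.2 (add F b):
                ○ open, literals {b=0, c=1, d=1, e=1}.
          branch 2.2.2 (add F e, T (b or ((e and b) or not e))):
            T (b or ((e and b) or not e)): β-rule — branch into T b  //  T ((e and b) or not e).
              branch 2.2.2.1 (add T b):
                ○ open, literals {b=1, c=1, d=1, e=0}.
              branch 2.2.2.2 (add T ((e and b) or not e)):
                T ((e and b) or not e): β-rule — branch into T (e and b)  //  T not e.
                  branch 2.2.2.2.1 (add T (e and b)):
                    T (e and b): α-rule — add T e, T b.
                    × closes — contains both e and not e.
                  branch 2.2.2.2.2 (add T not e):
                    ○ open, literals {c=1, d=1, e=0}.
5 branches closed, 4 open.
Each open branch fixes some atoms; the unmentioned ones are free. Counting distinct full assignments: branch {b=0, d=1, e=1} (a, c) contributes 4 new; branch {b=0, c=1, d=1, e=1} (a) contributes 0 new; branch {b=1, c=1, d=1, e=0} (a) contributes 2 new; branch {c=1, d=1, e=0} (a, b) contributes 2 new. Total: 8.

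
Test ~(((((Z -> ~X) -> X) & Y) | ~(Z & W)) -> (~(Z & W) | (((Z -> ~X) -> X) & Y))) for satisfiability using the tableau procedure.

Unsatisfiable

Initial set: {~(((((Z -> ~X) -> X) & Y) | ~(Z & W)) -> (~(Z & W) | (((Z -> ~X) -> X) & Y)))}.
~(((((Z -> ~X) -> X) & Y) | ~(Z & W)) -> (~(Z & W) | (((Z -> ~X) -> X) & Y))): α-rule — add ((((Z -> ~X) -> X) & Y) | ~(Z & W)), ~(~(Z & W) | (((Z -> ~X) -> X) & Y)).
~(~(Z & W) | (((Z -> ~X) -> X) & Y)): α-rule — add ~~(Z & W), ~(((Z -> ~X) -> X) & Y).
~~(Z & W): α-rule — add Z, W.
((((Z -> ~X) -> X) & Y) | ~(Z & W)): β-rule — branch into (((Z -> ~X) -> X) & Y)  //  ~(Z & W).
  branch 1 (add (((Z -> ~X) -> X) & Y)):
    (((Z -> ~X) -> X) & Y): α-rule — add ((Z -> ~X) -> X), Y.
    ~(((Z -> ~X) -> X) & Y): β-rule — branch into ~((Z -> ~X) -> X)  //  ~Y.
      branch 1.1 (add ~((Z -> ~X) -> X)):
        ~((Z -> ~X) -> X): α-rule — add (Z -> ~X), ~X.
        ((Z -> ~X) -> X): β-rule — branch into ~(Z -> ~X)  //  X.
          branch 1.1.1 (add ~(Z -> ~X)):
            ~(Z -> ~X): α-rule — add Z, ~~X.
            × closes — contains both X and ~X.
          branch 1.1.2 (add X):
            × closes — contains both X and ~X.
      branch 1.2 (add ~Y):
        × closes — contains both Y and ~Y.
  branch 2 (add ~(Z & W)):
    ~(((Z -> ~X) -> X) & Y): β-rule — branch into ~((Z -> ~X) -> X)  //  ~Y.
      branch 2.1 (add ~((Z -> ~X) -> X)):
        ~((Z -> ~X) -> X): α-rule — add (Z -> ~X), ~X.
        ~(Z & W): β-rule — branch into ~Z  //  ~W.
          branch 2.1.1 (add ~Z):
            × closes — contains both Z and ~Z.
          branch 2.1.2 (add ~W):
            × closes — contains both W and ~W.
      branch 2.2 (add ~Y):
        ~(Z & W): β-rule — branch into ~Z  //  ~W.
          branch 2.2.1 (add ~Z):
            × closes — contains both Z and ~Z.
          branch 2.2.2 (add ~W):
            × closes — contains both W and ~W.
All 7 branches close.
Every branch closed; the formula is unsatisfiable.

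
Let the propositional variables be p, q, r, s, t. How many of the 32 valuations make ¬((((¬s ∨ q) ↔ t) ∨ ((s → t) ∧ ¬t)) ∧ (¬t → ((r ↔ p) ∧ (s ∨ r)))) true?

16

Initial set: {¬((((¬s ∨ q) ↔ t) ∨ ((s → t) ∧ ¬t)) ∧ (¬t → ((r ↔ p) ∧ (s ∨ r))))}.
¬((((¬s ∨ q) ↔ t) ∨ ((s → t) ∧ ¬t)) ∧ (¬t → ((r ↔ p) ∧ (s ∨ r)))): β-rule — branch into ¬(((¬s ∨ q) ↔ t) ∨ ((s → t) ∧ ¬t))  //  ¬(¬t → ((r ↔ p) ∧ (s ∨ r))).
  branch 1 (add ¬(((¬s ∨ q) ↔ t) ∨ ((s → t) ∧ ¬t))):
    ¬(((¬s ∨ q) ↔ t) ∨ ((s → t) ∧ ¬t)): α-rule — add ¬((¬s ∨ q) ↔ t), ¬((s → t) ∧ ¬t).
    ¬((¬s ∨ q) ↔ t): β-rule — branch into (¬s ∨ q), ¬t  //  ¬(¬s ∨ q), t.
      branch 1.1 (add (¬s ∨ q), ¬t):
        ¬((s → t) ∧ ¬t): β-rule — branch into ¬(s → t)  //  ¬¬t.
          branch 1.1.1 (add ¬(s → t)):
            ¬(s → t): α-rule — add s, ¬t.
            (¬s ∨ q): β-rule — branch into ¬s  //  q.
              branch 1.1.1.1 (add ¬s):
                × closes — contains both s and ¬s.
              branch 1.1.1.2 (add q):
                ○ open, literals {q=1, s=1, t=0}.
          branch 1.1.2 (add ¬¬t):
            × closes — contains both t and ¬t.
      branch 1.2 (add ¬(¬s ∨ q), t):
        ¬(¬s ∨ q): α-rule — add ¬¬s, ¬q.
        ¬((s → t) ∧ ¬t): β-rule — branch into ¬(s → t)  //  ¬¬t.
          branch 1.2.1 (add ¬(s → t)):
            ¬(s → t): α-rule — add s, ¬t.
            × closes — contains both t and ¬t.
          branch 1.2.2 (add ¬¬t):
            ○ open, literals {q=0, s=1, t=1}.
  branch 2 (add ¬(¬t → ((r ↔ p) ∧ (s ∨ r)))):
    ¬(¬t → ((r ↔ p) ∧ (s ∨ r))): α-rule — add ¬t, ¬((r ↔ p) ∧ (s ∨ r)).
    ¬((r ↔ p) ∧ (s ∨ r)): β-rule — branch into ¬(r ↔ p)  //  ¬(s ∨ r).
      branch 2.1 (add ¬(r ↔ p)):
        ¬(r ↔ p): β-rule — branch into r, ¬p  //  ¬r, p.
          branch 2.1.1 (add r, ¬p):
            ○ open, literals {p=0, r=1, t=0}.
          branch 2.1.2 (add ¬r, p):
            ○ open, literals {p=1, r=0, t=0}.
      branch 2.2 (add ¬(s ∨ r)):
        ¬(s ∨ r): α-rule — add ¬s, ¬r.
        ○ open, literals {r=0, s=0, t=0}.
3 branches closed, 5 open.
Each open branch fixes some atoms; the unmentioned ones are free. Counting distinct full assignments: branch {q=1, s=1, t=0} (p, r) contributes 4 new; branch {q=0, s=1, t=1} (p, r) contributes 4 new; branch {p=0, r=1, t=0} (q, s) contributes 3 new; branch {p=1, r=0, t=0} (q, s) contributes 3 new; branch {r=0, s=0, t=0} (p, q) contributes 2 new. Total: 16.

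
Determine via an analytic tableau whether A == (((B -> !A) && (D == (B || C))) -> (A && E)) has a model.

Initial set: {(A == (((B -> !A) && (D == (B || C))) -> (A && E)))}.
(A == (((B -> !A) && (D == (B || C))) -> (A && E))): β-rule — branch into A, (((B -> !A) && (D == (B || C))) -> (A && E))  //  !A, !(((B -> !A) && (D == (B || C))) -> (A && E)).
  branch 1 (add A, (((B -> !A) && (D == (B || C))) -> (A && E))):
    (((B -> !A) && (D == (B || C))) -> (A && E)): β-rule — branch into !((B -> !A) && (D == (B || C)))  //  (A && E).
      branch 1.1 (add !((B -> !A) && (D == (B || C)))):
        !((B -> !A) && (D == (B || C))): β-rule — branch into !(B -> !A)  //  !(D == (B || C)).
          branch 1.1.1 (add !(B -> !A)):
            !(B -> !A): α-rule — add B, !!A.
            ○ open, literals {A=1, B=1}.
          branch 1.1.2 (add !(D == (B || C))):
            !(D == (B || C)): β-rule — branch into D, !(B || C)  //  !D, (B || C).
              branch 1.1.2.1 (add D, !(B || C)):
                !(B || C): α-rule — add !B, !C.
                ○ open, literals {A=1, B=0, C=0, D=1}.
              branch 1.1.2.2 (add !D, (B || C)):
                (B || C): β-rule — branch into B  //  C.
                  branch 1.1.2.2.1 (add B):
                    ○ open, literals {A=1, B=1, D=0}.
                  branch 1.1.2.2.2 (add C):
                    ○ open, literals {A=1, C=1, D=0}.
      branch 1.2 (add (A && E)):
        (A && E): α-rule — add A, E.
        ○ open, literals {A=1, E=1}.
  branch 2 (add !A, !(((B -> !A) && (D == (B || C))) -> (A && E))):
    !(((B -> !A) && (D == (B || C))) -> (A && E)): α-rule — add ((B -> !A) && (D == (B || C))), !(A && E).
    ((B -> !A) && (D == (B || C))): α-rule — add (B -> !A), (D == (B || C)).
    !(A && E): β-rule — branch into !A  //  !E.
      branch 2.1 (add !A):
        (B -> !A): β-rule — branch into !B  //  !A.
          branch 2.1.1 (add !B):
            (D == (B || C)): β-rule — branch into D, (B || C)  //  !D, !(B || C).
              branch 2.1.1.1 (add D, (B || C)):
                (B || C): β-rule — branch into B  //  C.
                  branch 2.1.1.1.1 (add B):
                    × closes — contains both B and !B.
                  branch 2.1.1.1.2 (add C):
                    ○ open, literals {A=0, B=0, C=1, D=1}.
              branch 2.1.1.2 (add !D, !(B || C)):
                !(B || C): α-rule — add !B, !C.
                ○ open, literals {A=0, B=0, C=0, D=0}.
          branch 2.1.2 (add !A):
            (D == (B || C)): β-rule — branch into D, (B || C)  //  !D, !(B || C).
              branch 2.1.2.1 (add D, (B || C)):
                (B || C): β-rule — branch into B  //  C.
                  branch 2.1.2.1.1 (add B):
                    ○ open, literals {A=0, B=1, D=1}.
                  branch 2.1.2.1.2 (add C):
                    ○ open, literals {A=0, C=1, D=1}.
              branch 2.1.2.2 (add !D, !(B || C)):
                !(B || C): α-rule — add !B, !C.
                ○ open, literals {A=0, B=0, C=0, D=0}.
      branch 2.2 (add !E):
        (B -> !A): β-rule — branch into !B  //  !A.
          branch 2.2.1 (add !B):
            (D == (B || C)): β-rule — branch into D, (B || C)  //  !D, !(B || C).
              branch 2.2.1.1 (add D, (B || C)):
                (B || C): β-rule — branch into B  //  C.
                  branch 2.2.1.1.1 (add B):
                    × closes — contains both B and !B.
                  branch 2.2.1.1.2 (add C):
                    ○ open, literals {A=0, B=0, C=1, D=1, E=0}.
              branch 2.2.1.2 (add !D, !(B || C)):
                !(B || C): α-rule — add !B, !C.
                ○ open, literals {A=0, B=0, C=0, D=0, E=0}.
          branch 2.2.2 (add !A):
            (D == (B || C)): β-rule — branch into D, (B || C)  //  !D, !(B || C).
              branch 2.2.2.1 (add D, (B || C)):
                (B || C): β-rule — branch into B  //  C.
                  branch 2.2.2.1.1 (add B):
                    ○ open, literals {A=0, B=1, D=1, E=0}.
                  branch 2.2.2.1.2 (add C):
                    ○ open, literals {A=0, C=1, D=1, E=0}.
              branch 2.2.2.2 (add !D, !(B || C)):
                !(B || C): α-rule — add !B, !C.
                ○ open, literals {A=0, B=0, C=0, D=0, E=0}.
2 branches closed, 15 open.
An open branch gives a satisfying assignment: A=1, B=1.

Satisfiable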